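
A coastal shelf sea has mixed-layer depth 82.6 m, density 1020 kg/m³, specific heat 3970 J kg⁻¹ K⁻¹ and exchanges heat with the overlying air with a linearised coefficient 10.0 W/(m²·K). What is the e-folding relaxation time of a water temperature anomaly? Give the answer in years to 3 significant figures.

1.06 years

Areal heat capacity C = ρ c_p D = 1020 × 3970 × 82.6 = 3.34×10^8 J/(m²·K).
Relaxation time τ = C / λ = 3.34×10^8 / 10.0 = 3.34×10^7 s.
In years: 3.34×10^7 s / (3.156×10^7 s/year) = 1.06 years.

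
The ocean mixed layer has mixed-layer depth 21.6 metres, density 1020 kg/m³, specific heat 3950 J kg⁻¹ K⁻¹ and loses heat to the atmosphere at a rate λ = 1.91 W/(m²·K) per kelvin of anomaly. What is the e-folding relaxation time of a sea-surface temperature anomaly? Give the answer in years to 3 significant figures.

Areal heat capacity C = ρ c_p D = 1020 × 3950 × 21.6 = 8.70×10^7 J m⁻² K⁻¹.
Relaxation time τ = C / λ = 8.70×10^7 / 1.91 = 4.56×10^7 s.
In years: 4.56×10^7 s / (3.156×10^7 s/year) = 1.44 years.

1.44 years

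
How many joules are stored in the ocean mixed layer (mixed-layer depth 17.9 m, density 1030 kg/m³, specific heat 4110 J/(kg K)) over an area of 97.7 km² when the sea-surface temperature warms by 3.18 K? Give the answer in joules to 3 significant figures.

2.35×10^16 J

Areal heat capacity C = ρ c_p D = 1030 × 4110 × 17.9 = 7.58×10^7 J/(m^2 K).
Heat per unit area: q = C ΔT = 7.58×10^7 × 3.18 = 2.41×10^8 J/m².
Total heat: Q = q × A = 2.41×10^8 × (97.7 × 10⁶ m²) = 2.35×10^16 J.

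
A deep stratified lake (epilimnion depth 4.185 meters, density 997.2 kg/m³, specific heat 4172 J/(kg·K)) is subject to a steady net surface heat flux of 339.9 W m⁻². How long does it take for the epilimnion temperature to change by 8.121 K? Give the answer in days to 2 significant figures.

4.8 days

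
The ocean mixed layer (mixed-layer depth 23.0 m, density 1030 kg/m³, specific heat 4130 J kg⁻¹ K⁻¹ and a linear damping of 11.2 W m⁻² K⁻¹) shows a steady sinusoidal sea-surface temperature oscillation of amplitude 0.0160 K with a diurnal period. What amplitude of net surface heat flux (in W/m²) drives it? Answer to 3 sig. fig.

Areal heat capacity C = ρ c_p D = 1030 × 4130 × 23.0 = 9.78×10^7 J m⁻² K⁻¹.
ω = 2π / 86400 s = 7.27×10^-5 s⁻¹.
√((Cω)² + λ²) = √((7120)² + 11.2²) = 7120 W/(m²·K).
F₀ = A × √((Cω)²+λ²) = 0.0160 × 7120 = 114 W/m².

114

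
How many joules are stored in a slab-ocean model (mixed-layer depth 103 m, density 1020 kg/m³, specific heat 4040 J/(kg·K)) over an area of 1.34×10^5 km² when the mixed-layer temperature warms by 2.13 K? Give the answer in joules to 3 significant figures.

1.21×10^20 J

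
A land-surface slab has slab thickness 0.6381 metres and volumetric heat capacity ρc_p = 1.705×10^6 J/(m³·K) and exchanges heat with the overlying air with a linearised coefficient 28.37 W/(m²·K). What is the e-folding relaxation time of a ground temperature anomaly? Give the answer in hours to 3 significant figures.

Areal heat capacity C = ρc_p × D = 1.705×10^6 × 0.6381 = 1.09×10^6 J/(m^2 K).
Relaxation time τ = C / λ = 1.09×10^6 / 28.37 = 38300 s.
In hours: 38300 s / (3600 s/hour) = 10.7 hours.

10.7 hours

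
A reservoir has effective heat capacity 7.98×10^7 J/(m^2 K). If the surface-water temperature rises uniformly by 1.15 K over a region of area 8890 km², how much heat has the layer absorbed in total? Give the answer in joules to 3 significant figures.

8.16×10^17 J

Areal heat capacity C = 7.98×10^7 J/(m^2 K) (given).
Heat per unit area: q = C ΔT = 7.98×10^7 × 1.15 = 9.18×10^7 J/m².
Total heat: Q = q × A = 9.18×10^7 × (8890 × 10⁶ m²) = 8.16×10^17 J.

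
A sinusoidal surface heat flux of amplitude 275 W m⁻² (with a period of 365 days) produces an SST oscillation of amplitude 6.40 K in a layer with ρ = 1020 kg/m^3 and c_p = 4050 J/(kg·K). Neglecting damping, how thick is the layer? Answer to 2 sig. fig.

ω = 2π / 3.15×10^7 s = 1.99×10^-7 s⁻¹.
Required C = F₀ / (A ω) = 275 / (6.40 × 1.99×10^-7) = 2.16×10^8 J/(m²·K).
D = C / (ρ c_p) = 2.16×10^8 / (1020 × 4050) = 52.2 m.

52 m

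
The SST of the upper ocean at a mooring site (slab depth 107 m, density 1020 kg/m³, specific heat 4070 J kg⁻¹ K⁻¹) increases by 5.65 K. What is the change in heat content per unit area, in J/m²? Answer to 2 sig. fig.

2.5×10^9

Areal heat capacity C = ρ c_p D = 1020 × 4070 × 107 = 4.44×10^8 J m⁻² K⁻¹.
ΔQ = C ΔT = 4.44×10^8 × 5.65 = 2.51×10^9 J/m².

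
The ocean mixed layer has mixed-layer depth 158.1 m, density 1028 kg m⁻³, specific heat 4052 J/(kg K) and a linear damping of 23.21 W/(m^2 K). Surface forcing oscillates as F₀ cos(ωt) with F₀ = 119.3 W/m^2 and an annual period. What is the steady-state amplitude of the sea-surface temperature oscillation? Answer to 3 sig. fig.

Areal heat capacity C = ρ c_p D = 1028 × 4052 × 158.1 = 6.59×10^8 J/(m²·K).
Angular frequency ω = 2π / T = 2π / 3.15×10^7 s = 1.99×10^-7 s⁻¹.
√((Cω)² + λ²) = √((131)² + 23.21²) = 133 W/(m²·K).
Amplitude A = F₀ / √((Cω)²+λ²) = 119.3 / 133 = 0.895 K.

0.895 K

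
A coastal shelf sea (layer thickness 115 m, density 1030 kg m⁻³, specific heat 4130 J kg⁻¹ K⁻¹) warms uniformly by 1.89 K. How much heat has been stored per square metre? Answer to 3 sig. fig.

9.25×10^8

Areal heat capacity C = ρ c_p D = 1030 × 4130 × 115 = 4.89×10^8 J m⁻² K⁻¹.
ΔQ = C ΔT = 4.89×10^8 × 1.89 = 9.25×10^8 J/m².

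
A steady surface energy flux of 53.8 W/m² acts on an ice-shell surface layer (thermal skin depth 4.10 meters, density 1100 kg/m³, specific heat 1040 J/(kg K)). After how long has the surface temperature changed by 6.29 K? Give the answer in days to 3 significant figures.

6.35 days

Areal heat capacity C = ρ c_p D = 1100 × 1040 × 4.10 = 4.69×10^6 J/(m^2 K).
Time required: Δt = C ΔT / F = 4.69×10^6 × 6.29 / 53.8 = 5.48×10^5 s.
In days: 5.48×10^5 s / (86400 s/day) = 6.35 days.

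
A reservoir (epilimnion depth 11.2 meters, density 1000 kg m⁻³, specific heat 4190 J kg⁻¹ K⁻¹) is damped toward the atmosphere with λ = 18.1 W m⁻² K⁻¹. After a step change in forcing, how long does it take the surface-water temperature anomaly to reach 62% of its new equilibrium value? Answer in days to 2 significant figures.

29 days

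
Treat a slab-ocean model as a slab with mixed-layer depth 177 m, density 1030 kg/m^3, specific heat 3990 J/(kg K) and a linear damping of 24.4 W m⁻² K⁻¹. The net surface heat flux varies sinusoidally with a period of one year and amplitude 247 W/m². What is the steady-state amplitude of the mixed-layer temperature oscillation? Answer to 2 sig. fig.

1.7 K

Areal heat capacity C = ρ c_p D = 1030 × 3990 × 177 = 7.27×10^8 J m⁻² K⁻¹.
Angular frequency ω = 2π / T = 2π / 3.15×10^7 s = 1.99×10^-7 s⁻¹.
√((Cω)² + λ²) = √((145)² + 24.4²) = 147 W/(m²·K).
Amplitude A = F₀ / √((Cω)²+λ²) = 247 / 147 = 1.68 K.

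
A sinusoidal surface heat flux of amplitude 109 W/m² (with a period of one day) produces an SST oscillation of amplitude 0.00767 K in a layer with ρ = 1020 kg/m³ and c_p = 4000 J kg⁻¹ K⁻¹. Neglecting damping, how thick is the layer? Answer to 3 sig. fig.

47.9 m

ω = 2π / 86400 s = 7.27×10^-5 s⁻¹.
Required C = F₀ / (A ω) = 109 / (0.00767 × 7.27×10^-5) = 1.95×10^8 J/(m²·K).
D = C / (ρ c_p) = 1.95×10^8 / (1020 × 4000) = 47.9 m.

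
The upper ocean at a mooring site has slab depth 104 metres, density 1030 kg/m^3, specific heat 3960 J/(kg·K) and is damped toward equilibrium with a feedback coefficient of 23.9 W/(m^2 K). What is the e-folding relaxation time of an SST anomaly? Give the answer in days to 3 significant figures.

205 days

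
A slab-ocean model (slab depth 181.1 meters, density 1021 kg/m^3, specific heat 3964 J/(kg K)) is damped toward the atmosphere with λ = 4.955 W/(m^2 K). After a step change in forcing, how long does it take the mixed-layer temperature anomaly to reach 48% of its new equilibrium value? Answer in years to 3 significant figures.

3.07 years

Areal heat capacity C = ρ c_p D = 1021 × 3964 × 181.1 = 7.33×10^8 J m⁻² K⁻¹.
τ = C / λ = 7.33×10^8 / 4.955 = 1.48×10^8 s.
Fraction reached: 1 − e^(−t/τ) = 0.48 ⇒ t = −τ ln(1 − 0.48) = τ × 0.654.
t = 9.67×10^7 s = 3.07 years.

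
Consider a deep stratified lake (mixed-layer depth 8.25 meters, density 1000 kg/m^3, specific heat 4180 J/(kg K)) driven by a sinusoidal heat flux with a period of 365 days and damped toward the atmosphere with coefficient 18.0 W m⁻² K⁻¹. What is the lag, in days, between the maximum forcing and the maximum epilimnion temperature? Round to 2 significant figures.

21 days

Areal heat capacity C = ρ c_p D = 1000 × 4180 × 8.25 = 3.45×10^7 J/(m^2 K).
ω = 2π / 3.15×10^7 s = 1.99×10^-7 s⁻¹.
Phase lag φ = arctan(Cω/λ) = arctan(6.87/18.0) = 0.365 rad.
Time lag = φ / ω = 0.365 / 1.99×10^-7 = 1.83×10^6 s = 21.2 days.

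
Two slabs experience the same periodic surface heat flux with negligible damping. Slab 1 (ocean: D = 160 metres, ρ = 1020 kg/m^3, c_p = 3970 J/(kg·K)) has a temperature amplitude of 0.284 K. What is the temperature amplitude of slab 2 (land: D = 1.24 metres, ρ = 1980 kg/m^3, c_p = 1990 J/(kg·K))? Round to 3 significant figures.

C_ocean = 6.48×10^8 J/(m²·K); C_land = 4.89×10^6 J/(m²·K).
A ∝ 1/C ⇒ A_land = A_ocean × C_ocean/C_land = 0.284 × 133 = 37.7 K.

37.7 K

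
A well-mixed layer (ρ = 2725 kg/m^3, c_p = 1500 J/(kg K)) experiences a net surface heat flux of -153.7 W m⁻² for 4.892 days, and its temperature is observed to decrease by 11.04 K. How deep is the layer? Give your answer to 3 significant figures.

1.44 m

Heat input Q = F Δt = -153.7 × 4.23×10^5 s = -6.50×10^7 J/m².
Required areal heat capacity C = Q / ΔT = 5.88×10^6 J/(m²·K).
Depth D = C / (ρ c_p) = 5.88×10^6 / (2725 × 1500) = 1.44 m.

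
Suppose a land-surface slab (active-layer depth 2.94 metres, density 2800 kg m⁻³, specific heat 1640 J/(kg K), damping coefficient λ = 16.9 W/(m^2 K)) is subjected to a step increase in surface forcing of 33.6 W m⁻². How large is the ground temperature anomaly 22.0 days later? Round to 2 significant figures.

1.8 K

Areal heat capacity C = ρ c_p D = 2800 × 1640 × 2.94 = 1.35×10^7 J/(m^2 K).
τ = C / λ = 1.35×10^7 / 16.9 = 7.99×10^5 s.
Equilibrium anomaly ΔT_eq = F / λ = 33.6 / 16.9 = 1.99 K.
t = 22.0 days = 1.90×10^6 s, so t/τ = 2.38.
ΔT(t) = ΔT_eq (1 − e^(−t/τ)) = 1.99 × (1 − e^−2.38) = 1.80 K.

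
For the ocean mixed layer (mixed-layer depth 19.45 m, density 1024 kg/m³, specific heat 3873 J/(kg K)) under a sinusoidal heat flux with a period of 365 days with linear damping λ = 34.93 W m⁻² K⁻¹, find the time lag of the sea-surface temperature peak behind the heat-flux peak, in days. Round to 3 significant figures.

Areal heat capacity C = ρ c_p D = 1024 × 3873 × 19.45 = 7.71×10^7 J/(m^2 K).
ω = 2π / 3.15×10^7 s = 1.99×10^-7 s⁻¹.
Phase lag φ = arctan(Cω/λ) = arctan(15.4/34.93) = 0.414 rad.
Time lag = φ / ω = 0.414 / 1.99×10^-7 = 2.08×10^6 s = 24.1 days.

24.1 days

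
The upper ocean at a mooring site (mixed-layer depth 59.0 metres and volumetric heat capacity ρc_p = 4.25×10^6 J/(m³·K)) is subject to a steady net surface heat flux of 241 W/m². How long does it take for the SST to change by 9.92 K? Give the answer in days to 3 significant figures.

Areal heat capacity C = ρc_p × D = 4.25×10^6 × 59.0 = 2.51×10^8 J m⁻² K⁻¹.
Time required: Δt = C ΔT / F = 2.51×10^8 × 9.92 / 241 = 1.03×10^7 s.
In days: 1.03×10^7 s / (86400 s/day) = 119 days.

119 days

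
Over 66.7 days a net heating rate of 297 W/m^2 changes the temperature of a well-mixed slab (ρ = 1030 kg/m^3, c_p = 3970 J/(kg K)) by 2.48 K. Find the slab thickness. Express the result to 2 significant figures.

170 m

Heat input Q = F Δt = 297 × 5.76×10^6 s = 1.71×10^9 J/m².
Required areal heat capacity C = Q / ΔT = 6.90×10^8 J/(m²·K).
Depth D = C / (ρ c_p) = 6.90×10^8 / (1030 × 3970) = 169 m.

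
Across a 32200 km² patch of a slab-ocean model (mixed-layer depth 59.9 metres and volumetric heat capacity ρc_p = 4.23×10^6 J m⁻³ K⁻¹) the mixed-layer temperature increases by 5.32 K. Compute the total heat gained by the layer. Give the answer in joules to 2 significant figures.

Areal heat capacity C = ρc_p × D = 4.23×10^6 × 59.9 = 2.53×10^8 J m⁻² K⁻¹.
Heat per unit area: q = C ΔT = 2.53×10^8 × 5.32 = 1.35×10^9 J/m².
Total heat: Q = q × A = 1.35×10^9 × (32200 × 10⁶ m²) = 4.34×10^19 J.

4.3×10^19 J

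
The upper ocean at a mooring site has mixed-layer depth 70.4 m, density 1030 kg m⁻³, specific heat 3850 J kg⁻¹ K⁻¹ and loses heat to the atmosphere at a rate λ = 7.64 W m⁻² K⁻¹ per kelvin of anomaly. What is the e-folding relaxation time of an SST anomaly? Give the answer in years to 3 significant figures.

1.16 years

Areal heat capacity C = ρ c_p D = 1030 × 3850 × 70.4 = 2.79×10^8 J m⁻² K⁻¹.
Relaxation time τ = C / λ = 2.79×10^8 / 7.64 = 3.65×10^7 s.
In years: 3.65×10^7 s / (3.156×10^7 s/year) = 1.16 years.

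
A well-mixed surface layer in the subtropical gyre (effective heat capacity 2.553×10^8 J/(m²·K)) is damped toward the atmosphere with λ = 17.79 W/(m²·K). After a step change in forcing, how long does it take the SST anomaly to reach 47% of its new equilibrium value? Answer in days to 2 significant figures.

110 days

Areal heat capacity C = 2.553×10^8 J/(m²·K) (given).
τ = C / λ = 2.55×10^8 / 17.79 = 1.44×10^7 s.
Fraction reached: 1 − e^(−t/τ) = 0.47 ⇒ t = −τ ln(1 − 0.47) = τ × 0.635.
t = 9.11×10^6 s = 105 days.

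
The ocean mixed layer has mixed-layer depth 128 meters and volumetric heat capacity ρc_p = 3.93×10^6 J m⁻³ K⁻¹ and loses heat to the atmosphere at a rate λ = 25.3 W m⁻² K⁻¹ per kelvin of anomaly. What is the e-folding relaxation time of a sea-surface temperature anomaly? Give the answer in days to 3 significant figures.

Areal heat capacity C = ρc_p × D = 3.93×10^6 × 128 = 5.03×10^8 J m⁻² K⁻¹.
Relaxation time τ = C / λ = 5.03×10^8 / 25.3 = 1.99×10^7 s.
In days: 1.99×10^7 s / (86400 s/day) = 230 days.

230 days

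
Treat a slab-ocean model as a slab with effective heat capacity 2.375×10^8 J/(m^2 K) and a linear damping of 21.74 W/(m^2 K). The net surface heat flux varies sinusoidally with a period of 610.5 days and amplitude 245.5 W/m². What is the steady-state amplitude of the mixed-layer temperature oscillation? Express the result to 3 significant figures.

Areal heat capacity C = 2.375×10^8 J/(m^2 K) (given).
Angular frequency ω = 2π / T = 2π / 5.27×10^7 s = 1.19×10^-7 s⁻¹.
√((Cω)² + λ²) = √((28.3)² + 21.74²) = 35.7 W/(m²·K).
Amplitude A = F₀ / √((Cω)²+λ²) = 245.5 / 35.7 = 6.88 K.

6.88 K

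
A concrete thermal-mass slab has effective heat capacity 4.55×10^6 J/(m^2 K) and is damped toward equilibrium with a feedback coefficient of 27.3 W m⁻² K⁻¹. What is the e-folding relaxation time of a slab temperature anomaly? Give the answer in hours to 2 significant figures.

Areal heat capacity C = 4.55×10^6 J/(m^2 K) (given).
Relaxation time τ = C / λ = 4.55×10^6 / 27.3 = 1.67×10^5 s.
In hours: 1.67×10^5 s / (3600 s/hour) = 46.3 hours.

46 hours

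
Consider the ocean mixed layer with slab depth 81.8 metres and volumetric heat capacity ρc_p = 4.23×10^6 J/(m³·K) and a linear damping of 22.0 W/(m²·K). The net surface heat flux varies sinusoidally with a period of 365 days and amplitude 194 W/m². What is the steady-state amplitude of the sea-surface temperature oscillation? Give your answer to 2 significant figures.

2.7 K

Areal heat capacity C = ρc_p × D = 4.23×10^6 × 81.8 = 3.46×10^8 J/(m²·K).
Angular frequency ω = 2π / T = 2π / 3.15×10^7 s = 1.99×10^-7 s⁻¹.
√((Cω)² + λ²) = √((68.9)² + 22.0²) = 72.4 W/(m²·K).
Amplitude A = F₀ / √((Cω)²+λ²) = 194 / 72.4 = 2.68 K.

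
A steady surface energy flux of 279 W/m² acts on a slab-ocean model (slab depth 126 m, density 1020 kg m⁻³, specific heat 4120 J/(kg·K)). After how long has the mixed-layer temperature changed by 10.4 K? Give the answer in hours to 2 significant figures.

Areal heat capacity C = ρ c_p D = 1020 × 4120 × 126 = 5.30×10^8 J/(m²·K).
Time required: Δt = C ΔT / F = 5.30×10^8 × 10.4 / 279 = 1.97×10^7 s.
In hours: 1.97×10^7 s / (3600 s/hour) = 5480 hours.

5500 hours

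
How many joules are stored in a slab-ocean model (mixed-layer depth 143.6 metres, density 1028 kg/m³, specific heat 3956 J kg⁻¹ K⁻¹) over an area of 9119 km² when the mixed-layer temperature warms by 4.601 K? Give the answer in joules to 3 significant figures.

2.45×10^19 J

Areal heat capacity C = ρ c_p D = 1028 × 3956 × 143.6 = 5.84×10^8 J m⁻² K⁻¹.
Heat per unit area: q = C ΔT = 5.84×10^8 × 4.601 = 2.69×10^9 J/m².
Total heat: Q = q × A = 2.69×10^9 × (9119 × 10⁶ m²) = 2.45×10^19 J.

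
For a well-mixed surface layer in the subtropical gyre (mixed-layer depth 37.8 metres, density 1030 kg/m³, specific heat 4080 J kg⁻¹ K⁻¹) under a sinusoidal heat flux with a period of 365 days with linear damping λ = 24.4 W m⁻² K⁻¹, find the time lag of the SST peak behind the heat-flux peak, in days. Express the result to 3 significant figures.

Areal heat capacity C = ρ c_p D = 1030 × 4080 × 37.8 = 1.59×10^8 J/(m²·K).
ω = 2π / 3.15×10^7 s = 1.99×10^-7 s⁻¹.
Phase lag φ = arctan(Cω/λ) = arctan(31.6/24.4) = 0.914 rad.
Time lag = φ / ω = 0.914 / 1.99×10^-7 = 4.59×10^6 s = 53.1 days.

53.1 days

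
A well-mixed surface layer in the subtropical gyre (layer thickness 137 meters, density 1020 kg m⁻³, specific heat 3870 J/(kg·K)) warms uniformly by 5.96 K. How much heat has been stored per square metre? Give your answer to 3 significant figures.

3.22×10^9

Areal heat capacity C = ρ c_p D = 1020 × 3870 × 137 = 5.41×10^8 J/(m²·K).
ΔQ = C ΔT = 5.41×10^8 × 5.96 = 3.22×10^9 J/m².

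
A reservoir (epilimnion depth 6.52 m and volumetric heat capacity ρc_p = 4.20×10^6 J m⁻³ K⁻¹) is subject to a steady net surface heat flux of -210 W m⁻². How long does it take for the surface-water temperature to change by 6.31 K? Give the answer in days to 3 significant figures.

Areal heat capacity C = ρc_p × D = 4.20×10^6 × 6.52 = 2.74×10^7 J/(m^2 K).
Time required: Δt = C ΔT / F = 2.74×10^7 × -6.31 / -210 = 8.23×10^5 s.
In days: 8.23×10^5 s / (86400 s/day) = 9.52 days.

9.52 days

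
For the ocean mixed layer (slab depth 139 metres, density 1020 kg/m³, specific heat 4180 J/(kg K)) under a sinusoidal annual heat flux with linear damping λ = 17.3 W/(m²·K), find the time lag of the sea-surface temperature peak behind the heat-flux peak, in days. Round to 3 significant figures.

82.8 days

Areal heat capacity C = ρ c_p D = 1020 × 4180 × 139 = 5.93×10^8 J/(m²·K).
ω = 2π / 3.15×10^7 s = 1.99×10^-7 s⁻¹.
Phase lag φ = arctan(Cω/λ) = arctan(118/17.3) = 1.43 rad.
Time lag = φ / ω = 1.43 / 1.99×10^-7 = 7.15×10^6 s = 82.8 days.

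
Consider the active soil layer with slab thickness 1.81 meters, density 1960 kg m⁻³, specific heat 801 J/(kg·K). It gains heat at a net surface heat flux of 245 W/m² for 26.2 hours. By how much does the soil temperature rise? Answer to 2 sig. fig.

8.1 K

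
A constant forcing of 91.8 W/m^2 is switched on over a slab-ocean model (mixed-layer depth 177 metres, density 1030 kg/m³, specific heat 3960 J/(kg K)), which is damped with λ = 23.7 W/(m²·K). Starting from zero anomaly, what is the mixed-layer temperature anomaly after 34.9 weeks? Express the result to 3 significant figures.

1.94 K

Areal heat capacity C = ρ c_p D = 1030 × 3960 × 177 = 7.22×10^8 J m⁻² K⁻¹.
τ = C / λ = 7.22×10^8 / 23.7 = 3.05×10^7 s.
Equilibrium anomaly ΔT_eq = F / λ = 91.8 / 23.7 = 3.87 K.
t = 34.9 weeks = 2.11×10^7 s, so t/τ = 0.693.
ΔT(t) = ΔT_eq (1 − e^(−t/τ)) = 3.87 × (1 − e^−0.693) = 1.94 K.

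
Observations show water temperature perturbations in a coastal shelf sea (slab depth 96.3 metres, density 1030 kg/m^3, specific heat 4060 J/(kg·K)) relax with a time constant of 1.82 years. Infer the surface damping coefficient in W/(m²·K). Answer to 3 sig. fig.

7.01

Areal heat capacity C = ρ c_p D = 1030 × 4060 × 96.3 = 4.03×10^8 J/(m²·K).
τ = 1.82 years = 5.74×10^7 s.
λ = C / τ = 4.03×10^8 / 5.74×10^7 = 7.01 W/(m²·K).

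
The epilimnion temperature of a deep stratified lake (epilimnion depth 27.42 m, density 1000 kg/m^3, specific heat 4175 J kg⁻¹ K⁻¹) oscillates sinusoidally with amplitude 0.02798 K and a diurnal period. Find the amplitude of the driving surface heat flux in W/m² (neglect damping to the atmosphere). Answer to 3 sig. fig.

233

Areal heat capacity C = ρ c_p D = 1000 × 4175 × 27.42 = 1.14×10^8 J/(m²·K).
ω = 2π / 86400 s = 7.27×10^-5 s⁻¹.
Cω = 1.14×10^8 × 7.27×10^-5 = 8330 W/(m²·K).
F₀ = A × Cω = 0.02798 × 8330 = 233 W/m².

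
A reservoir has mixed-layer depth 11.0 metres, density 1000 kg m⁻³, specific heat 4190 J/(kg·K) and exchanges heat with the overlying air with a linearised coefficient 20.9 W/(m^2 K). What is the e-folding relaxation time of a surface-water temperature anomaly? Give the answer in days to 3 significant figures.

Areal heat capacity C = ρ c_p D = 1000 × 4190 × 11.0 = 4.61×10^7 J m⁻² K⁻¹.
Relaxation time τ = C / λ = 4.61×10^7 / 20.9 = 2.21×10^6 s.
In days: 2.21×10^6 s / (86400 s/day) = 25.5 days.

25.5 days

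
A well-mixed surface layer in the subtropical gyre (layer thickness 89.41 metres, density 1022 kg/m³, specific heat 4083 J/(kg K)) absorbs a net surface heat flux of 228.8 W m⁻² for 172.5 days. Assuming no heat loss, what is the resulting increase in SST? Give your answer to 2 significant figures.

Areal heat capacity C = ρ c_p D = 1022 × 4083 × 89.41 = 3.73×10^8 J/(m²·K).
Net heat input Q = F Δt = 228.8 × (172.5 days × 86400 s/day) = 3.41×10^9 J/m².
ΔT = Q / C = 3.41×10^9 / 3.73×10^8 = 9.14 K.

9.1 K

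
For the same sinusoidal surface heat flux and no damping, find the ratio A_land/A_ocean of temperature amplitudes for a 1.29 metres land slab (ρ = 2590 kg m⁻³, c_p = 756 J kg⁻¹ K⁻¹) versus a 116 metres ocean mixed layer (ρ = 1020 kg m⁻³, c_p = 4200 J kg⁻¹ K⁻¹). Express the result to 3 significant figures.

C_ocean = 1020 × 4200 × 116 = 4.97×10^8 J/(m²·K).
C_land = 2590 × 756 × 1.29 = 2.53×10^6 J/(m²·K).
Undamped amplitude ∝ 1/C, so A_land/A_ocean = C_ocean/C_land = 197.

197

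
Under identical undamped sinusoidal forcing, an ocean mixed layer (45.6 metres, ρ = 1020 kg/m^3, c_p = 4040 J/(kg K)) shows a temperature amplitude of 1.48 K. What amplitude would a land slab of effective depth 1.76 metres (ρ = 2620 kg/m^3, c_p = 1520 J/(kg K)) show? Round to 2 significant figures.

40 K

C_ocean = 1.88×10^8 J/(m²·K); C_land = 7.01×10^6 J/(m²·K).
A ∝ 1/C ⇒ A_land = A_ocean × C_ocean/C_land = 1.48 × 26.8 = 39.7 K.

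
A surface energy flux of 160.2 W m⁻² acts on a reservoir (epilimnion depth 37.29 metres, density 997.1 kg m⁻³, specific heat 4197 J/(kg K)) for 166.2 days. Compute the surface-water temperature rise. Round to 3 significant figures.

14.7 K

Areal heat capacity C = ρ c_p D = 997.1 × 4197 × 37.29 = 1.56×10^8 J m⁻² K⁻¹.
Net heat input Q = F Δt = 160.2 × (166.2 days × 86400 s/day) = 2.30×10^9 J/m².
ΔT = Q / C = 2.30×10^9 / 1.56×10^8 = 14.7 K.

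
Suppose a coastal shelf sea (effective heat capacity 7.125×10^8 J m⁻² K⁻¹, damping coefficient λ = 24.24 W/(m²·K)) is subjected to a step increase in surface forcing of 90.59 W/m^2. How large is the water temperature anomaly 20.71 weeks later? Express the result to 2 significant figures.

1.3 K

Areal heat capacity C = 7.125×10^8 J m⁻² K⁻¹ (given).
τ = C / λ = 7.12×10^8 / 24.24 = 2.94×10^7 s.
Equilibrium anomaly ΔT_eq = F / λ = 90.59 / 24.24 = 3.74 K.
t = 20.71 weeks = 1.25×10^7 s, so t/τ = 0.426.
ΔT(t) = ΔT_eq (1 − e^(−t/τ)) = 3.74 × (1 − e^−0.426) = 1.30 K.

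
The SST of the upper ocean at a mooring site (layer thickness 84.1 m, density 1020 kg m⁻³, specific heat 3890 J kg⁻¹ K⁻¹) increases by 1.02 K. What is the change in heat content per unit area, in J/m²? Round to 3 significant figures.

3.40×10^8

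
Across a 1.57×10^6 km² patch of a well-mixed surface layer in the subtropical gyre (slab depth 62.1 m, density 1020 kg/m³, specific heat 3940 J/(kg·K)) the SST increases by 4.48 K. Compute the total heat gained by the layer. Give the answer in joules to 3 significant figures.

Areal heat capacity C = ρ c_p D = 1020 × 3940 × 62.1 = 2.50×10^8 J/(m²·K).
Heat per unit area: q = C ΔT = 2.50×10^8 × 4.48 = 1.12×10^9 J/m².
Total heat: Q = q × A = 1.12×10^9 × (1.57×10^6 × 10⁶ m²) = 1.76×10^21 J.

1.76×10^21 J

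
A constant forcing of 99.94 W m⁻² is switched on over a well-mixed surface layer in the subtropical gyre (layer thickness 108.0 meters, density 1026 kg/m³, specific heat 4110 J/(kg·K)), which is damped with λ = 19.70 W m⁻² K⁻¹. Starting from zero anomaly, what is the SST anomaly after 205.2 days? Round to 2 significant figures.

2.7 K

Areal heat capacity C = ρ c_p D = 1026 × 4110 × 108.0 = 4.55×10^8 J m⁻² K⁻¹.
τ = C / λ = 4.55×10^8 / 19.70 = 2.31×10^7 s.
Equilibrium anomaly ΔT_eq = F / λ = 99.94 / 19.70 = 5.07 K.
t = 205.2 days = 1.77×10^7 s, so t/τ = 0.767.
ΔT(t) = ΔT_eq (1 − e^(−t/τ)) = 5.07 × (1 − e^−0.767) = 2.72 K.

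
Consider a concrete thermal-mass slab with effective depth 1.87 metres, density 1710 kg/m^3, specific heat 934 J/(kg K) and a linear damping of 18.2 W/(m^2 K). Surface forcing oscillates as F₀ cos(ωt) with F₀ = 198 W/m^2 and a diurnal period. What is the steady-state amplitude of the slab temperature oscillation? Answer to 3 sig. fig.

Areal heat capacity C = ρ c_p D = 1710 × 934 × 1.87 = 2.99×10^6 J m⁻² K⁻¹.
Angular frequency ω = 2π / T = 2π / 86400 s = 7.27×10^-5 s⁻¹.
√((Cω)² + λ²) = √((217)² + 18.2²) = 218 W/(m²·K).
Amplitude A = F₀ / √((Cω)²+λ²) = 198 / 218 = 0.908 K.

0.908 K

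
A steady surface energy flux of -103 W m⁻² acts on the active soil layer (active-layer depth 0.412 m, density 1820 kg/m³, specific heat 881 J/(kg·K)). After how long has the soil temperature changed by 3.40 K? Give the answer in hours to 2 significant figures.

6.1 hours

Areal heat capacity C = ρ c_p D = 1820 × 881 × 0.412 = 6.61×10^5 J m⁻² K⁻¹.
Time required: Δt = C ΔT / F = 6.61×10^5 × -3.40 / -103 = 21800 s.
In hours: 21800 s / (3600 s/hour) = 6.06 hours.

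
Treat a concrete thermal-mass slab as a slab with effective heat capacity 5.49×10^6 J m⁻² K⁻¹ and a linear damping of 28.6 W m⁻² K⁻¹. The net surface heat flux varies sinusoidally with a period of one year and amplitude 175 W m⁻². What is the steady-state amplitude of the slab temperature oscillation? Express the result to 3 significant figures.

Areal heat capacity C = 5.49×10^6 J m⁻² K⁻¹ (given).
Angular frequency ω = 2π / T = 2π / 3.15×10^7 s = 1.99×10^-7 s⁻¹.
√((Cω)² + λ²) = √((1.09)² + 28.6²) = 28.6 W/(m²·K).
Amplitude A = F₀ / √((Cω)²+λ²) = 175 / 28.6 = 6.11 K.

6.11 K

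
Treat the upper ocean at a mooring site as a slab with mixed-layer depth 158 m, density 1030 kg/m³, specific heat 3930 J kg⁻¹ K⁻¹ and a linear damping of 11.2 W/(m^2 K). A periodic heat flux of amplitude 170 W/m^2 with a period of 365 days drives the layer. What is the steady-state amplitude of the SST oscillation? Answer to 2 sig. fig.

Areal heat capacity C = ρ c_p D = 1030 × 3930 × 158 = 6.40×10^8 J/(m²·K).
Angular frequency ω = 2π / T = 2π / 3.15×10^7 s = 1.99×10^-7 s⁻¹.
√((Cω)² + λ²) = √((127)² + 11.2²) = 128 W/(m²·K).
Amplitude A = F₀ / √((Cω)²+λ²) = 170 / 128 = 1.33 K.

1.3 K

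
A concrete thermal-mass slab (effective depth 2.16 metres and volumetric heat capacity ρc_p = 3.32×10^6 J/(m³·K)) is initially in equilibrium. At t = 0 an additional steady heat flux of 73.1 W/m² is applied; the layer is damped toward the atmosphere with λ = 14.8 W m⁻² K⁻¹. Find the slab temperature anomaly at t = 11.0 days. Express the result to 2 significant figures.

4.2 K

Areal heat capacity C = ρc_p × D = 3.32×10^6 × 2.16 = 7.17×10^6 J/(m^2 K).
τ = C / λ = 7.17×10^6 / 14.8 = 4.85×10^5 s.
Equilibrium anomaly ΔT_eq = F / λ = 73.1 / 14.8 = 4.94 K.
t = 11.0 days = 9.50×10^5 s, so t/τ = 1.96.
ΔT(t) = ΔT_eq (1 − e^(−t/τ)) = 4.94 × (1 − e^−1.96) = 4.24 K.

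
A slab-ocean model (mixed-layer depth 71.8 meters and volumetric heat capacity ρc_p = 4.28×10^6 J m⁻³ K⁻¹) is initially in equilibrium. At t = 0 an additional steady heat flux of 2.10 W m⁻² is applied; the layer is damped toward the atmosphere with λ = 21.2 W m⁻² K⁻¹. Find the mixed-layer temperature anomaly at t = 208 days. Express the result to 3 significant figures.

Areal heat capacity C = ρc_p × D = 4.28×10^6 × 71.8 = 3.07×10^8 J/(m²·K).
τ = C / λ = 3.07×10^8 / 21.2 = 1.45×10^7 s.
Equilibrium anomaly ΔT_eq = F / λ = 2.10 / 21.2 = 0.0991 K.
t = 208 days = 1.80×10^7 s, so t/τ = 1.24.
ΔT(t) = ΔT_eq (1 − e^(−t/τ)) = 0.0991 × (1 − e^−1.24) = 0.0704 K.

0.0704 K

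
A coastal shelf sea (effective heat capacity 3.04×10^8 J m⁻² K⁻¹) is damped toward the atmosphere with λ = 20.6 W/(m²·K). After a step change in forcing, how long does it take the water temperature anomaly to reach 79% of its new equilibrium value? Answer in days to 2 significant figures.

Areal heat capacity C = 3.04×10^8 J m⁻² K⁻¹ (given).
τ = C / λ = 3.04×10^8 / 20.6 = 1.48×10^7 s.
Fraction reached: 1 − e^(−t/τ) = 0.79 ⇒ t = −τ ln(1 − 0.79) = τ × 1.56.
t = 2.30×10^7 s = 267 days.

270 days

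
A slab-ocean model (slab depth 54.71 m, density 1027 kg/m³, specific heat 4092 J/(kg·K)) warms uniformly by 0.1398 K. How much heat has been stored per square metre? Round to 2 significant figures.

Areal heat capacity C = ρ c_p D = 1027 × 4092 × 54.71 = 2.30×10^8 J m⁻² K⁻¹.
ΔQ = C ΔT = 2.30×10^8 × 0.1398 = 3.21×10^7 J/m².

3.2×10^7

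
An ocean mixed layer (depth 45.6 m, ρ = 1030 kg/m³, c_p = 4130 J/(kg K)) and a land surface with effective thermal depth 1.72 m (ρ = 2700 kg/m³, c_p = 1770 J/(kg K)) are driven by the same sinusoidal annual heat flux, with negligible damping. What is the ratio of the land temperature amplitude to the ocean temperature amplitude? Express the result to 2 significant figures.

C_ocean = 1030 × 4130 × 45.6 = 1.94×10^8 J/(m²·K).
C_land = 2700 × 1770 × 1.72 = 8.22×10^6 J/(m²·K).
Undamped amplitude ∝ 1/C, so A_land/A_ocean = C_ocean/C_land = 23.6.

24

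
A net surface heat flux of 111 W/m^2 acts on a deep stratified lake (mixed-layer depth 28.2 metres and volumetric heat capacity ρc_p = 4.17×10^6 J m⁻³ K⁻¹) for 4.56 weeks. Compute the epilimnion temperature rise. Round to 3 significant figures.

Areal heat capacity C = ρc_p × D = 4.17×10^6 × 28.2 = 1.18×10^8 J/(m²·K).
Net heat input Q = F Δt = 111 × (4.56 weeks × 6.048×10^5 s/week) = 3.06×10^8 J/m².
ΔT = Q / C = 3.06×10^8 / 1.18×10^8 = 2.60 K.

2.60 K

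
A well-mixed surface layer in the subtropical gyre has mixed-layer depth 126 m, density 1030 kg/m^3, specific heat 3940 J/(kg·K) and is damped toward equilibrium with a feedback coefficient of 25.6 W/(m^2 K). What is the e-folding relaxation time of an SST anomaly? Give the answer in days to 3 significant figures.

231 days

Areal heat capacity C = ρ c_p D = 1030 × 3940 × 126 = 5.11×10^8 J/(m²·K).
Relaxation time τ = C / λ = 5.11×10^8 / 25.6 = 2.00×10^7 s.
In days: 2.00×10^7 s / (86400 s/day) = 231 days.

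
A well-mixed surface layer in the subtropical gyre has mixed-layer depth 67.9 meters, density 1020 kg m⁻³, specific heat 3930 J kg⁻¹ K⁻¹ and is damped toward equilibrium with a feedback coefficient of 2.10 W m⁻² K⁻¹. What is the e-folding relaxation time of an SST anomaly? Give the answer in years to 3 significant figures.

Areal heat capacity C = ρ c_p D = 1020 × 3930 × 67.9 = 2.72×10^8 J/(m^2 K).
Relaxation time τ = C / λ = 2.72×10^8 / 2.10 = 1.30×10^8 s.
In years: 1.30×10^8 s / (3.156×10^7 s/year) = 4.11 years.

4.11 years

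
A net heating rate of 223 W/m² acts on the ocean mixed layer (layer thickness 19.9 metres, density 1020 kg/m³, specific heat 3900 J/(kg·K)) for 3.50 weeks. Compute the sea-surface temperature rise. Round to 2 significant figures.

Areal heat capacity C = ρ c_p D = 1020 × 3900 × 19.9 = 7.92×10^7 J m⁻² K⁻¹.
Net heat input Q = F Δt = 223 × (3.50 weeks × 6.048×10^5 s/week) = 4.72×10^8 J/m².
ΔT = Q / C = 4.72×10^8 / 7.92×10^7 = 5.96 K.

6.0 K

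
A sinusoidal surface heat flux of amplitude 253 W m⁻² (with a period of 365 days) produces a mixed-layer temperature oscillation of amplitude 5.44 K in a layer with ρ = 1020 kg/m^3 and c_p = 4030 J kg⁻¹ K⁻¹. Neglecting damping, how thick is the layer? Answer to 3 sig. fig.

ω = 2π / 3.15×10^7 s = 1.99×10^-7 s⁻¹.
Required C = F₀ / (A ω) = 253 / (5.44 × 1.99×10^-7) = 2.33×10^8 J/(m²·K).
D = C / (ρ c_p) = 2.33×10^8 / (1020 × 4030) = 56.8 m.

56.8 m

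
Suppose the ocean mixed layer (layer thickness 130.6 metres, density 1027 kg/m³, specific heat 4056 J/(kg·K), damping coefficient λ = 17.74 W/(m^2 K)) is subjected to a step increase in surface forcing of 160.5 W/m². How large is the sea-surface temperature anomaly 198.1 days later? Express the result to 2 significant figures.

Areal heat capacity C = ρ c_p D = 1027 × 4056 × 130.6 = 5.44×10^8 J/(m^2 K).
τ = C / λ = 5.44×10^8 / 17.74 = 3.07×10^7 s.
Equilibrium anomaly ΔT_eq = F / λ = 160.5 / 17.74 = 9.05 K.
t = 198.1 days = 1.71×10^7 s, so t/τ = 0.558.
ΔT(t) = ΔT_eq (1 − e^(−t/τ)) = 9.05 × (1 − e^−0.558) = 3.87 K.

3.9 K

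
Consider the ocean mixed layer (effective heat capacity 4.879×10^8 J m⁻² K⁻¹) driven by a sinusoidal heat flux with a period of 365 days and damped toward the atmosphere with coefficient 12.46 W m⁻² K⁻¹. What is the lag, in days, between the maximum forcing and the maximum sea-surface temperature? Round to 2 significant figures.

Areal heat capacity C = 4.879×10^8 J m⁻² K⁻¹ (given).
ω = 2π / 3.15×10^7 s = 1.99×10^-7 s⁻¹.
Phase lag φ = arctan(Cω/λ) = arctan(97.2/12.46) = 1.44 rad.
Time lag = φ / ω = 1.44 / 1.99×10^-7 = 7.24×10^6 s = 83.8 days.

84 days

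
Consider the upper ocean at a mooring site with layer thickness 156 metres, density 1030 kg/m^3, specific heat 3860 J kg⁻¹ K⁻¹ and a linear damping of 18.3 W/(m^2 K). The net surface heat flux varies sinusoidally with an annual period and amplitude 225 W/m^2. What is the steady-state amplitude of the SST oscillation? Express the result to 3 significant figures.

Areal heat capacity C = ρ c_p D = 1030 × 3860 × 156 = 6.20×10^8 J m⁻² K⁻¹.
Angular frequency ω = 2π / T = 2π / 3.15×10^7 s = 1.99×10^-7 s⁻¹.
√((Cω)² + λ²) = √((124)² + 18.3²) = 125 W/(m²·K).
Amplitude A = F₀ / √((Cω)²+λ²) = 225 / 125 = 1.80 K.

1.80 K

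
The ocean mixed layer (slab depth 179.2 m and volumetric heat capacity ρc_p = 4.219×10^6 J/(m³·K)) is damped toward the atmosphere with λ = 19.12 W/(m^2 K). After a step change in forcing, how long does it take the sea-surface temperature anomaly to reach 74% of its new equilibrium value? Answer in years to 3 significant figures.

Areal heat capacity C = ρc_p × D = 4.219×10^6 × 179.2 = 7.56×10^8 J m⁻² K⁻¹.
τ = C / λ = 7.56×10^8 / 19.12 = 3.95×10^7 s.
Fraction reached: 1 − e^(−t/τ) = 0.74 ⇒ t = −τ ln(1 − 0.74) = τ × 1.35.
t = 5.33×10^7 s = 1.69 years.

1.69 years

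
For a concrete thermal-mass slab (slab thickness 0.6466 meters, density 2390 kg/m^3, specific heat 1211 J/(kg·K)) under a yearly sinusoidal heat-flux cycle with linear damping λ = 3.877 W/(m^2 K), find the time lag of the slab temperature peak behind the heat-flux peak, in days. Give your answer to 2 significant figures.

Areal heat capacity C = ρ c_p D = 2390 × 1211 × 0.6466 = 1.87×10^6 J m⁻² K⁻¹.
ω = 2π / 3.15×10^7 s = 1.99×10^-7 s⁻¹.
Phase lag φ = arctan(Cω/λ) = arctan(0.373/3.877) = 0.0959 rad.
Time lag = φ / ω = 0.0959 / 1.99×10^-7 = 4.81×10^5 s = 5.57 days.

5.6 days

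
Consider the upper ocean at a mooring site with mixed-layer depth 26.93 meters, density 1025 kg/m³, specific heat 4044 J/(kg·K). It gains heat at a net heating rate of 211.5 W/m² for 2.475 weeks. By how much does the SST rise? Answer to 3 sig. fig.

2.84 K

Areal heat capacity C = ρ c_p D = 1025 × 4044 × 26.93 = 1.12×10^8 J/(m^2 K).
Net heat input Q = F Δt = 211.5 × (2.475 weeks × 6.048×10^5 s/week) = 3.17×10^8 J/m².
ΔT = Q / C = 3.17×10^8 / 1.12×10^8 = 2.84 K.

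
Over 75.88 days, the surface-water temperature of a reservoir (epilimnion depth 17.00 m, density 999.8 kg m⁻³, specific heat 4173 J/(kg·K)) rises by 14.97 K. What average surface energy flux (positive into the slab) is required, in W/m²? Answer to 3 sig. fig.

162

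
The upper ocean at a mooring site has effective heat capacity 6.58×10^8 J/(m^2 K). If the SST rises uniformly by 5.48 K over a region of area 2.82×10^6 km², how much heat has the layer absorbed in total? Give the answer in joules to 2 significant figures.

Areal heat capacity C = 6.58×10^8 J/(m^2 K) (given).
Heat per unit area: q = C ΔT = 6.58×10^8 × 5.48 = 3.61×10^9 J/m².
Total heat: Q = q × A = 3.61×10^9 × (2.82×10^6 × 10⁶ m²) = 1.02×10^22 J.

1.0×10^22 J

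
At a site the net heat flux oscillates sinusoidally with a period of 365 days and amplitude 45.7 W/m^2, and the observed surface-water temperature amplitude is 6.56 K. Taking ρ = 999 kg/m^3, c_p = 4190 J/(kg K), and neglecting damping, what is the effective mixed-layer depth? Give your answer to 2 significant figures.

ω = 2π / 3.15×10^7 s = 1.99×10^-7 s⁻¹.
Required C = F₀ / (A ω) = 45.7 / (6.56 × 1.99×10^-7) = 3.50×10^7 J/(m²·K).
D = C / (ρ c_p) = 3.50×10^7 / (999 × 4190) = 8.35 m.

8.4 m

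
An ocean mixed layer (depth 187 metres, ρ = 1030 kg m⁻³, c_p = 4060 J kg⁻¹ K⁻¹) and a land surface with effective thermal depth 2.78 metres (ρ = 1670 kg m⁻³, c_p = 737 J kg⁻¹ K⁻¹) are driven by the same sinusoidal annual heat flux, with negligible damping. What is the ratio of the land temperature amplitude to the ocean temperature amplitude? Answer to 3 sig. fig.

229

C_ocean = 1030 × 4060 × 187 = 7.82×10^8 J/(m²·K).
C_land = 1670 × 737 × 2.78 = 3.42×10^6 J/(m²·K).
Undamped amplitude ∝ 1/C, so A_land/A_ocean = C_ocean/C_land = 229.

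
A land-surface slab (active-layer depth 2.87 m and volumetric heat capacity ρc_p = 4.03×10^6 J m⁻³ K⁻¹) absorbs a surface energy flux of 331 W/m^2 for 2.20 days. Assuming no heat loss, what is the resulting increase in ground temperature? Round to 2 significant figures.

5.4 K

Areal heat capacity C = ρc_p × D = 4.03×10^6 × 2.87 = 1.16×10^7 J m⁻² K⁻¹.
Net heat input Q = F Δt = 331 × (2.20 days × 86400 s/day) = 6.29×10^7 J/m².
ΔT = Q / C = 6.29×10^7 / 1.16×10^7 = 5.44 K.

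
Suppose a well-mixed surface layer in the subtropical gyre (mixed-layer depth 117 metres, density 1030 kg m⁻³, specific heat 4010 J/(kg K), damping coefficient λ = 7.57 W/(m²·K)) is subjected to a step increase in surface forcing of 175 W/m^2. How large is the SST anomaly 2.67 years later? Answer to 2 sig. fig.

Areal heat capacity C = ρ c_p D = 1030 × 4010 × 117 = 4.83×10^8 J m⁻² K⁻¹.
τ = C / λ = 4.83×10^8 / 7.57 = 6.38×10^7 s.
Equilibrium anomaly ΔT_eq = F / λ = 175 / 7.57 = 23.1 K.
t = 2.67 years = 8.43×10^7 s, so t/τ = 1.32.
ΔT(t) = ΔT_eq (1 − e^(−t/τ)) = 23.1 × (1 − e^−1.32) = 16.9 K.

17 K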